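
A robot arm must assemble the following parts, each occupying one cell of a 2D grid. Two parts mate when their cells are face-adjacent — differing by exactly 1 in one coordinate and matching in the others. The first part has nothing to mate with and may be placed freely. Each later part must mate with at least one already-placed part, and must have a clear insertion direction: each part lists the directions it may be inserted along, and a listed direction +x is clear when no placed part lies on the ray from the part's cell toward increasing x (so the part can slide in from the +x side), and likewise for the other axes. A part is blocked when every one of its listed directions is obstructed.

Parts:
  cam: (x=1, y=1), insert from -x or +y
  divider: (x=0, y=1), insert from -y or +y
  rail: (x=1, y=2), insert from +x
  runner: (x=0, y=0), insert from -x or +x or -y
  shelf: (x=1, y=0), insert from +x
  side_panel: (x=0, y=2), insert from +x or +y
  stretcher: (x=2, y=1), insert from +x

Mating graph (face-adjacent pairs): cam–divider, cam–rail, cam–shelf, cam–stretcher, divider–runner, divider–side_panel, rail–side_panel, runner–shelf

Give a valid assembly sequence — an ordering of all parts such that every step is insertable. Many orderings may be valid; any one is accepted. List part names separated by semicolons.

1. divider@(0, 1) [-y clear] — {divider}
2. cam@(1, 1) [+y clear] — {cam, divider}
3. rail@(1, 2) [+x clear] — {cam, divider, rail}
4. side_panel@(0, 2) [+y clear] — {cam, divider, rail, side_panel}
5. shelf@(1, 0) [+x clear] — {cam, divider, rail, shelf, side_panel}
6. runner@(0, 0) [-x clear] — {cam, divider, rail, runner, shelf, side_panel}
7. stretcher@(2, 1) [+x clear] — {cam, divider, rail, runner, shelf, side_panel, stretcher}

divider; cam; rail; side_panel; shelf; runner; stretcher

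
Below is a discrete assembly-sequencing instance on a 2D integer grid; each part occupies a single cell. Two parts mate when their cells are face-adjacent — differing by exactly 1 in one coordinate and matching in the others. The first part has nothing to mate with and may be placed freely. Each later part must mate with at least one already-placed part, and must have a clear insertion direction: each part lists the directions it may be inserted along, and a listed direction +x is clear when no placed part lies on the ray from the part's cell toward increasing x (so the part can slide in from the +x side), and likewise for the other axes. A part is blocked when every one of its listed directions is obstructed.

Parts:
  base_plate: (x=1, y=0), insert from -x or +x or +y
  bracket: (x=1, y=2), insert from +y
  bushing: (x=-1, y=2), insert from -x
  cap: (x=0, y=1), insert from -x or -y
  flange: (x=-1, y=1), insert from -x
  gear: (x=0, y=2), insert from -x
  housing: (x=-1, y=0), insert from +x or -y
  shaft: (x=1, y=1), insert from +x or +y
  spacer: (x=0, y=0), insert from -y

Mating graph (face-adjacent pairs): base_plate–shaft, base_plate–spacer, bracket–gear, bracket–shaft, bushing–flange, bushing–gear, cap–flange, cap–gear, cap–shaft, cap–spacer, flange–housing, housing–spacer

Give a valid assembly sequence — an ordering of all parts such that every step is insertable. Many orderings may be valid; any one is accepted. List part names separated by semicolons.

1. flange@(-1, 1) [-x clear] — {flange}
2. housing@(-1, 0) [+x clear] — {flange, housing}
3. cap@(0, 1) [-y clear] — {cap, flange, housing}
4. gear@(0, 2) [-x clear] — {cap, flange, gear, housing}
5. spacer@(0, 0) [-y clear] — {cap, flange, gear, housing, spacer}
6. shaft@(1, 1) [+x clear] — {cap, flange, gear, housing, shaft, spacer}
7. bushing@(-1, 2) [-x clear] — {bushing, cap, flange, gear, housing, shaft, spacer}
8. base_plate@(1, 0) [+x clear] — {base_plate, bushing, cap, flange, gear, housing, shaft, spacer}
9. bracket@(1, 2) [+y clear] — {base_plate, bracket, bushing, cap, flange, gear, housing, shaft, spacer}

flange; housing; cap; gear; spacer; shaft; bushing; base_plate; bracket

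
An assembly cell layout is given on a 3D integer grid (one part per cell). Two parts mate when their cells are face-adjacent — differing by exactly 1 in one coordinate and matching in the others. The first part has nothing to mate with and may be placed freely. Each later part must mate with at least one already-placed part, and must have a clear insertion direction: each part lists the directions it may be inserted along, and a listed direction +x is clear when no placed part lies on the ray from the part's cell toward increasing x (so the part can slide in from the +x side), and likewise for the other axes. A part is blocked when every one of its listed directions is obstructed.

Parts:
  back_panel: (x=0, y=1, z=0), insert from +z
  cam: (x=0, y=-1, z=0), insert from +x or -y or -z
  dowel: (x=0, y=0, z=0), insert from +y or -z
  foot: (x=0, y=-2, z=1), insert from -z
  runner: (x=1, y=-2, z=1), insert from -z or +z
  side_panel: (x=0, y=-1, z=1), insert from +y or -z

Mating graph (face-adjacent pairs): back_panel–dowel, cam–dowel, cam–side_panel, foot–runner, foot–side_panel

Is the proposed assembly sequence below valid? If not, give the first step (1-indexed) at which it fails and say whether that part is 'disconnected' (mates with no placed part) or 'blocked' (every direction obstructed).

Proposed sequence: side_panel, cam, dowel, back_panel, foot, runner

Valid

1. side_panel@(0, -1, 1) [+y clear] — {side_panel}
2. cam@(0, -1, 0) [+x clear] — {cam, side_panel}
3. dowel@(0, 0, 0) [+y clear] — {cam, dowel, side_panel}
4. back_panel@(0, 1, 0) [+z clear] — {back_panel, cam, dowel, side_panel}
5. foot@(0, -2, 1) [-z clear] — {back_panel, cam, dowel, foot, side_panel}
6. runner@(1, -2, 1) [-z clear] — {back_panel, cam, dowel, foot, runner, side_panel}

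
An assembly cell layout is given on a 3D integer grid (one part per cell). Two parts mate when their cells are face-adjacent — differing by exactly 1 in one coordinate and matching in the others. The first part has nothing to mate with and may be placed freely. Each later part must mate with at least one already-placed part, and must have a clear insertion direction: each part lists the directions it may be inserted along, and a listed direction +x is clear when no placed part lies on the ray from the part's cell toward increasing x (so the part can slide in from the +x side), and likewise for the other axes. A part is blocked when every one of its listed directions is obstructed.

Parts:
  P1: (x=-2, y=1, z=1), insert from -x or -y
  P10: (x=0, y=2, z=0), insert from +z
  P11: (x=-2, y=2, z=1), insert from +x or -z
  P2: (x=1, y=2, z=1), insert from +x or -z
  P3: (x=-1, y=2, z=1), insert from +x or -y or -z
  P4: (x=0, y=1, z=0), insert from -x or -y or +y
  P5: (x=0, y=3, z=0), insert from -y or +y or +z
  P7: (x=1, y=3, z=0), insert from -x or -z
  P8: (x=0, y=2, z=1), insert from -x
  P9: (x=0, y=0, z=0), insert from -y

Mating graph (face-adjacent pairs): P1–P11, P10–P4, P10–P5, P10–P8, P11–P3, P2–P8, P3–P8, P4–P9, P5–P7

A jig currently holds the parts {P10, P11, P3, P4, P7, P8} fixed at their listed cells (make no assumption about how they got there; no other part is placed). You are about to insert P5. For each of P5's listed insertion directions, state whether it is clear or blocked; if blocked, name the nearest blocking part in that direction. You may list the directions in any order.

+y: clear; +z: clear; -y: blocked by P10

-y: nearest on ray is P10@(0, 2, 0) ⇒ blocked
+y: ray from P5(0, 3, 0) has no placed part ⇒ clear
+z: ray from P5(0, 3, 0) has no placed part ⇒ clear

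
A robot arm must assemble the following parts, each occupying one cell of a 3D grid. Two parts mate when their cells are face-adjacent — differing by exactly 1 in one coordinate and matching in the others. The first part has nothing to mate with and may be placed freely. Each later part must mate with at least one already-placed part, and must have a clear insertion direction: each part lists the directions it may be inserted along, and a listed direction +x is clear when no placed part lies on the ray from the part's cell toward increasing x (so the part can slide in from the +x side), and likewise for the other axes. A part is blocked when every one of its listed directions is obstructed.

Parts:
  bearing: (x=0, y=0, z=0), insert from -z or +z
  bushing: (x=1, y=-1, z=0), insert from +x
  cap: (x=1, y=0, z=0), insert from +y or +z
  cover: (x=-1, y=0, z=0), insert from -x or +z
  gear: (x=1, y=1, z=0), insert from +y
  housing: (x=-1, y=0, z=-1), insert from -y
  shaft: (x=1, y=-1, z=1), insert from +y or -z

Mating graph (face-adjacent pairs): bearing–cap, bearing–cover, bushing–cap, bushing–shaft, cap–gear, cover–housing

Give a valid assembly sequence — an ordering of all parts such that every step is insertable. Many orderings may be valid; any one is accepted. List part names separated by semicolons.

1. cover@(-1, 0, 0) [-x clear] — {cover}
2. housing@(-1, 0, -1) [-y clear] — {cover, housing}
3. bearing@(0, 0, 0) [-z clear] — {bearing, cover, housing}
4. cap@(1, 0, 0) [+y clear] — {bearing, cap, cover, housing}
5. gear@(1, 1, 0) [+y clear] — {bearing, cap, cover, gear, housing}
6. bushing@(1, -1, 0) [+x clear] — {bearing, bushing, cap, cover, gear, housing}
7. shaft@(1, -1, 1) [+y clear] — {bearing, bushing, cap, cover, gear, housing, shaft}

cover; housing; bearing; cap; gear; bushing; shaft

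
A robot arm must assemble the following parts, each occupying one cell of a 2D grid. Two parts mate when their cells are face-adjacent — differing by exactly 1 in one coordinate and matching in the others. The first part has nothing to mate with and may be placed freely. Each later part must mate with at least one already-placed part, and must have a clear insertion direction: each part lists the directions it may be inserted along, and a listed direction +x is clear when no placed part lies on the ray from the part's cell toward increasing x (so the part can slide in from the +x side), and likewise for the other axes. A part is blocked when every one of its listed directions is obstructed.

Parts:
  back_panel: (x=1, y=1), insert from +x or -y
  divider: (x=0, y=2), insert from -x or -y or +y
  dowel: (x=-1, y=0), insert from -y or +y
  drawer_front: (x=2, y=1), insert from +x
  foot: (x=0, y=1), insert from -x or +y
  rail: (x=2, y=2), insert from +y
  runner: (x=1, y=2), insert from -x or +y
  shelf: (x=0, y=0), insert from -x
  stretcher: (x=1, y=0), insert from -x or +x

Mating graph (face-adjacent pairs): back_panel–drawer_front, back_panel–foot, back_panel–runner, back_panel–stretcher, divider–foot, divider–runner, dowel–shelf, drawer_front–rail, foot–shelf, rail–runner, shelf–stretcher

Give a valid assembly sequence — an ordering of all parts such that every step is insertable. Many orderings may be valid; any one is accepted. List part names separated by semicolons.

1. shelf@(0, 0) [-x clear] — {shelf}
2. dowel@(-1, 0) [-y clear] — {dowel, shelf}
3. foot@(0, 1) [-x clear] — {dowel, foot, shelf}
4. stretcher@(1, 0) [+x clear] — {dowel, foot, shelf, stretcher}
5. back_panel@(1, 1) [+x clear] — {back_panel, dowel, foot, shelf, stretcher}
6. runner@(1, 2) [-x clear] — {back_panel, dowel, foot, runner, shelf, stretcher}
7. divider@(0, 2) [-x clear] — {back_panel, divider, dowel, foot, runner, shelf, stretcher}
8. drawer_front@(2, 1) [+x clear] — {back_panel, divider, dowel, drawer_front, foot, runner, shelf, stretcher}
9. rail@(2, 2) [+y clear] — {back_panel, divider, dowel, drawer_front, foot, rail, runner, shelf, stretcher}

shelf; dowel; foot; stretcher; back_panel; runner; divider; drawer_front; rail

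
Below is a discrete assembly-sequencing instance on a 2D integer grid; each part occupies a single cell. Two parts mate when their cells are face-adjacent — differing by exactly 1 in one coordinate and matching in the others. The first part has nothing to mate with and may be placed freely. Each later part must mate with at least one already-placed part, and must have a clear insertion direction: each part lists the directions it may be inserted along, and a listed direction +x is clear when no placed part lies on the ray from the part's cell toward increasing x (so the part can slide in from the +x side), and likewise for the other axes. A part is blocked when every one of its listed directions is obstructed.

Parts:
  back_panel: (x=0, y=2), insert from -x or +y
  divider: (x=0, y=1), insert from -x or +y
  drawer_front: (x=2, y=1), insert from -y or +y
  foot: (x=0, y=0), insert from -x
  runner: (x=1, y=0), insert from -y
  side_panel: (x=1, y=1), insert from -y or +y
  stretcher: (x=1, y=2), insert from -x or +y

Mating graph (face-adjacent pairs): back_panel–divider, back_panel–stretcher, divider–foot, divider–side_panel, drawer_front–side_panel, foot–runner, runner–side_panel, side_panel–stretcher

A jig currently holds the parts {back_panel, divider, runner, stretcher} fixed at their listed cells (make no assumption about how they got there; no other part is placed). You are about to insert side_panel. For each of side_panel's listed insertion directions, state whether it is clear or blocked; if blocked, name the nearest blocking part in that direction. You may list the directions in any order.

+y: blocked by stretcher; -y: blocked by runner

-y: nearest on ray is runner@(1, 0) ⇒ blocked
+y: nearest on ray is stretcher@(1, 2) ⇒ blocked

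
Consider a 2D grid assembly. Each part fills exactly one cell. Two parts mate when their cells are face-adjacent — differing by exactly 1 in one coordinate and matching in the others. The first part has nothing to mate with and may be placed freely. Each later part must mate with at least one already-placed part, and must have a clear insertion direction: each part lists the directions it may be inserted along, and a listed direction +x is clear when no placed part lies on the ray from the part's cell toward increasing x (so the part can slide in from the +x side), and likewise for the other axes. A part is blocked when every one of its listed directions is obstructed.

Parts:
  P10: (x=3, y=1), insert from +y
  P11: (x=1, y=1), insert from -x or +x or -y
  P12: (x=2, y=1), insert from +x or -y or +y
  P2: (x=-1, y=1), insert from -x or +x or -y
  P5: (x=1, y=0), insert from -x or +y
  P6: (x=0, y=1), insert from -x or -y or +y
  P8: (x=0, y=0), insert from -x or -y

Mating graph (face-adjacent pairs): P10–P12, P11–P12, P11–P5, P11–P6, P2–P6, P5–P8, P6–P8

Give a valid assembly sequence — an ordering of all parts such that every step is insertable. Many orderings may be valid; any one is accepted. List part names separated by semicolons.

1. P10@(3, 1) [+y clear] — {P10}
2. P12@(2, 1) [-y clear] — {P10, P12}
3. P11@(1, 1) [-x clear] — {P10, P11, P12}
4. P5@(1, 0) [-x clear] — {P10, P11, P12, P5}
5. P6@(0, 1) [-x clear] — {P10, P11, P12, P5, P6}
6. P2@(-1, 1) [-x clear] — {P10, P11, P12, P2, P5, P6}
7. P8@(0, 0) [-x clear] — {P10, P11, P12, P2, P5, P6, P8}

P10; P12; P11; P5; P6; P2; P8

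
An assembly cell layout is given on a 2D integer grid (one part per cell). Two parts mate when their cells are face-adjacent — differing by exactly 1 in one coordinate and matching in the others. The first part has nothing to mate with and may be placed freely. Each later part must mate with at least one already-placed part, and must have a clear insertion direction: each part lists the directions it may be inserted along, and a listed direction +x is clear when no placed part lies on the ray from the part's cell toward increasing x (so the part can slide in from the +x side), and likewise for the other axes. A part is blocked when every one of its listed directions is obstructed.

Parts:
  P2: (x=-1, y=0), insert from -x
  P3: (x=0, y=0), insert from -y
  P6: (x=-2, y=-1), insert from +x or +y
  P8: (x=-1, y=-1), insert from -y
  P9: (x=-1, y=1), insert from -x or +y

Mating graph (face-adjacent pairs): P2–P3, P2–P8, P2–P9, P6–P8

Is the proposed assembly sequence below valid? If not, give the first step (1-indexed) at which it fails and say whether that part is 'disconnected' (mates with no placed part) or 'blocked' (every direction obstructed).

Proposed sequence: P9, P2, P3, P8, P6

Valid

1. P9@(-1, 1) [-x clear] — {P9}
2. P2@(-1, 0) [-x clear] — {P2, P9}
3. P3@(0, 0) [-y clear] — {P2, P3, P9}
4. P8@(-1, -1) [-y clear] — {P2, P3, P8, P9}
5. P6@(-2, -1) [+y clear] — {P2, P3, P6, P8, P9}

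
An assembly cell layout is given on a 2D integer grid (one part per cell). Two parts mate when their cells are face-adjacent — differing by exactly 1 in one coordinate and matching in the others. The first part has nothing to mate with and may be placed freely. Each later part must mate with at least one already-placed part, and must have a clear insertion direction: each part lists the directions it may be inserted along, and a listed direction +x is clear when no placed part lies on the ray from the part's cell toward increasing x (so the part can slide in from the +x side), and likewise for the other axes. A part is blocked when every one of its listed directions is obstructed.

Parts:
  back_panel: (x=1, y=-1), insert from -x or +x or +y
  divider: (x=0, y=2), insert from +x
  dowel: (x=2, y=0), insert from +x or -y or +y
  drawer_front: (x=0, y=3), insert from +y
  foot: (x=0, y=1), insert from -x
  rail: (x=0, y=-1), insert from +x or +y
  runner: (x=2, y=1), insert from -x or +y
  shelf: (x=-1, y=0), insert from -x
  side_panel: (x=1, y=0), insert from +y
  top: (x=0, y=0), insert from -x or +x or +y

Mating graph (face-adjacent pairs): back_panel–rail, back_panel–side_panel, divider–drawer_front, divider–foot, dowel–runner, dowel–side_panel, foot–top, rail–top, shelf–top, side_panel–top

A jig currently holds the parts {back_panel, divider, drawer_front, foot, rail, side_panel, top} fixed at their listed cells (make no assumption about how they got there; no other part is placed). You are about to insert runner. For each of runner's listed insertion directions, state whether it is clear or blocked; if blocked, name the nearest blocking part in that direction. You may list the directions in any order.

-x: nearest on ray is foot@(0, 1) ⇒ blocked
+y: ray from runner(2, 1) has no placed part ⇒ clear

+y: clear; -x: blocked by foot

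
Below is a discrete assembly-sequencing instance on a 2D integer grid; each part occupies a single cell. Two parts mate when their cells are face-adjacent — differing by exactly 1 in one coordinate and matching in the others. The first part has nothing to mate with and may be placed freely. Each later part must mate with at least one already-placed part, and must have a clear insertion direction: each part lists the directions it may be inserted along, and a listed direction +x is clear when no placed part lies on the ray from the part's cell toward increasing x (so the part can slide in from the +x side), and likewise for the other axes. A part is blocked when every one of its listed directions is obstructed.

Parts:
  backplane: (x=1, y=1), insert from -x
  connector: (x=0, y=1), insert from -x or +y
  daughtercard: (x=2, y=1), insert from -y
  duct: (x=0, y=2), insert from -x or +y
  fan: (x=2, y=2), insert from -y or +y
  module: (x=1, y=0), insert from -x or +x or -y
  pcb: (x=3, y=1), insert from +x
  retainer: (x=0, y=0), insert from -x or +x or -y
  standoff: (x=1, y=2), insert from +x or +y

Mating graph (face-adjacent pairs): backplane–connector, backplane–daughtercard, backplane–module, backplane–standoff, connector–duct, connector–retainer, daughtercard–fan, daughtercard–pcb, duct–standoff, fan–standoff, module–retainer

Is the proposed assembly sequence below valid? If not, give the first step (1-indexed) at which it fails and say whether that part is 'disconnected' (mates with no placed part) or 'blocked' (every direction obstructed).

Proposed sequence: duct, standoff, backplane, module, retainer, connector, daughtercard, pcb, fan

1. duct@(0, 2) [-x clear] — {duct}
2. standoff@(1, 2) [+x clear] — {duct, standoff}
3. backplane@(1, 1) [-x clear] — {backplane, duct, standoff}
4. module@(1, 0) [-x clear] — {backplane, duct, module, standoff}
5. retainer@(0, 0) [-x clear] — {backplane, duct, module, retainer, standoff}
6. connector@(0, 1) [-x clear] — {backplane, connector, duct, module, retainer, standoff}
7. daughtercard@(2, 1) [-y clear] — {backplane, connector, daughtercard, duct, module, retainer, standoff}
8. pcb@(3, 1) [+x clear] — {backplane, connector, daughtercard, duct, module, pcb, retainer, standoff}
9. fan@(2, 2) [+y clear] — {backplane, connector, daughtercard, duct, fan, module, pcb, retainer, standoff}

Valid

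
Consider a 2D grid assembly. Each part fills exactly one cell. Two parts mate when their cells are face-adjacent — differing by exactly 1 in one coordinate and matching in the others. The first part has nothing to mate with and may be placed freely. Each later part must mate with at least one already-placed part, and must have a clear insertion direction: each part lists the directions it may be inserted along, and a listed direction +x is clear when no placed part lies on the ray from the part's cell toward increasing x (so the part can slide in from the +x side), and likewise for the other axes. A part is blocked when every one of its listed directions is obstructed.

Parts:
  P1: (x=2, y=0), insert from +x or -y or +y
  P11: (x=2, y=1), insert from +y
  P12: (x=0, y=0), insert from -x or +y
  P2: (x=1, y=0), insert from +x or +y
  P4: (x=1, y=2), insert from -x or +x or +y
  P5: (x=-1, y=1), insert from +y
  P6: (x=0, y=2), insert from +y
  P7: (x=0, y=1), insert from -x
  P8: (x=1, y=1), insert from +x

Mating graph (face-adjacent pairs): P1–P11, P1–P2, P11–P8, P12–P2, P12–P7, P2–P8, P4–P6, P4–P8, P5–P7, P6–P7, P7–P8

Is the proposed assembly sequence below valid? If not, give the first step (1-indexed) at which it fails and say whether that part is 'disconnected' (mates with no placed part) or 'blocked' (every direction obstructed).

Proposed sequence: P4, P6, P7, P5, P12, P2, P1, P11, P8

Invalid at step 9 (blocked)

1. P4@(1, 2) [-x clear] — {P4}
2. P6@(0, 2) [+y clear] — {P4, P6}
3. P7@(0, 1) [-x clear] — {P4, P6, P7}
4. P5@(-1, 1) [+y clear] — {P4, P5, P6, P7}
5. P12@(0, 0) [-x clear] — {P12, P4, P5, P6, P7}
6. P2@(1, 0) [+x clear] — {P12, P2, P4, P5, P6, P7}
7. P1@(2, 0) [+x clear] — {P1, P12, P2, P4, P5, P6, P7}
8. P11@(2, 1) [+y clear] — {P1, P11, P12, P2, P4, P5, P6, P7}
9. P8@(1, 1) — +x all obstructed ⇒ blocked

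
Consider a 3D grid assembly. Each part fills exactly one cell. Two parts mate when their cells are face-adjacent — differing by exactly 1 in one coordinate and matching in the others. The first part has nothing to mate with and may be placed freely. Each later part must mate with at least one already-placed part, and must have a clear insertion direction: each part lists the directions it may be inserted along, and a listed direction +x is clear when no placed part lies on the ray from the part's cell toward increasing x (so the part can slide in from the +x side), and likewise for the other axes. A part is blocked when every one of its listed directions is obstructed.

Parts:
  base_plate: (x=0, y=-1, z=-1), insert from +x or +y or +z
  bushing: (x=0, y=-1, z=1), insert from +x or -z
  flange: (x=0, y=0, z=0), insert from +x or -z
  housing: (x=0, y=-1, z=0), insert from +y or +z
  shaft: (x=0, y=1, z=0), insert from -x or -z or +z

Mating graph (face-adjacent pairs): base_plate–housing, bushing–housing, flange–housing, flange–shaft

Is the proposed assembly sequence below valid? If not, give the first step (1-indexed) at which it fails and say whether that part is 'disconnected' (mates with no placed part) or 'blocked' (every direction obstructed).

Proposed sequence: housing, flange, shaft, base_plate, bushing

1. housing@(0, -1, 0) [+y clear] — {housing}
2. flange@(0, 0, 0) [+x clear] — {flange, housing}
3. shaft@(0, 1, 0) [-x clear] — {flange, housing, shaft}
4. base_plate@(0, -1, -1) [+x clear] — {base_plate, flange, housing, shaft}
5. bushing@(0, -1, 1) [+x clear] — {base_plate, bushing, flange, housing, shaft}

Valid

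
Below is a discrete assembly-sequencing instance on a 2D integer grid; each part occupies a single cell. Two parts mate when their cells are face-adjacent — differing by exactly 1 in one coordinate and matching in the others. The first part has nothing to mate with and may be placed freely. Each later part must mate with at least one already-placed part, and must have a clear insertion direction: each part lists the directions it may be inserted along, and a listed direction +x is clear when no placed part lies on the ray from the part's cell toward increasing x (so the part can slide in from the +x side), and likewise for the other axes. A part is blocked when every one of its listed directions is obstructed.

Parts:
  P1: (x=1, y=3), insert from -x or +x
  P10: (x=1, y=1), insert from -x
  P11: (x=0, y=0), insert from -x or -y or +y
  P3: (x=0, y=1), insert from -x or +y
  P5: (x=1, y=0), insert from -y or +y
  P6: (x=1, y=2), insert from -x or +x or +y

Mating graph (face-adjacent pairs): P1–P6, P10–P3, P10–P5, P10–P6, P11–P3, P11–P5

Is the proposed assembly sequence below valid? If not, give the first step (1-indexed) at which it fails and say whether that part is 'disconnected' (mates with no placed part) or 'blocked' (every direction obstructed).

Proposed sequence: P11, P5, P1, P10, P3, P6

1. P11@(0, 0) [-x clear] — {P11}
2. P5@(1, 0) [-y clear] — {P11, P5}
3. P1@(1, 3) — no placed neighbour ⇒ disconnected

Invalid at step 3 (disconnected)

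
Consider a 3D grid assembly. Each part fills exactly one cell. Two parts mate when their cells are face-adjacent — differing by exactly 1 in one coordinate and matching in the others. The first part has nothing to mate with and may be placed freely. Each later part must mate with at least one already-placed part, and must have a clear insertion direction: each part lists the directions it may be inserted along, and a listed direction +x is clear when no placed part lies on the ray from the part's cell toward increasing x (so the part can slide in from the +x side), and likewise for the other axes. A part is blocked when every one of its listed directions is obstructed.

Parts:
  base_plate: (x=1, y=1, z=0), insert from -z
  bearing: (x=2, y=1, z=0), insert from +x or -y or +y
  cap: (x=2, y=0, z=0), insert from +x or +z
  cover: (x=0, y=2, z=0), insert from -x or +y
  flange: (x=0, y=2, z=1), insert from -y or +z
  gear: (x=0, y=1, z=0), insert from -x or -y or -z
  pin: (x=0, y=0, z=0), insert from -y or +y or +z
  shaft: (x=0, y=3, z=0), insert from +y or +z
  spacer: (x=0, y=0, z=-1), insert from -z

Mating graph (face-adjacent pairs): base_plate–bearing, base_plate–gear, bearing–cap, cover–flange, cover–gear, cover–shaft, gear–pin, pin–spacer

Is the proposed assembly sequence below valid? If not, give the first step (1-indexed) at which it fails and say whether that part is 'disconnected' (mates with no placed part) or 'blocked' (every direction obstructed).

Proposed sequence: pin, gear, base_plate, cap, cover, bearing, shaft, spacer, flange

1. pin@(0, 0, 0) [-y clear] — {pin}
2. gear@(0, 1, 0) [-x clear] — {gear, pin}
3. base_plate@(1, 1, 0) [-z clear] — {base_plate, gear, pin}
4. cap@(2, 0, 0) — no placed neighbour ⇒ disconnected

Invalid at step 4 (disconnected)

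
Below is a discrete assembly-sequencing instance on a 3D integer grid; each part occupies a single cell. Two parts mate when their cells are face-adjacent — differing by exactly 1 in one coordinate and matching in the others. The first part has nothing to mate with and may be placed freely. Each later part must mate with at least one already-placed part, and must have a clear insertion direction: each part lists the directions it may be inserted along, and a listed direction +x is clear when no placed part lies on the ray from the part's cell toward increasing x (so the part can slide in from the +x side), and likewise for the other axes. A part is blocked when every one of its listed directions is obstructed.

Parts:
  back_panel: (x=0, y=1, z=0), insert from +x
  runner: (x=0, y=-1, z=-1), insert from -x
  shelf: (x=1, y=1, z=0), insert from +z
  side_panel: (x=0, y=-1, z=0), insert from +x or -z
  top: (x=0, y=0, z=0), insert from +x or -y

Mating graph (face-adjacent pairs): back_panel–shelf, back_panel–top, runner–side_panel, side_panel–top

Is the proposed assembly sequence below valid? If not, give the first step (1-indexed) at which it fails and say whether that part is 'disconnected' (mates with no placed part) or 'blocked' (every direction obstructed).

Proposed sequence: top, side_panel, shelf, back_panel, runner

Invalid at step 3 (disconnected)

1. top@(0, 0, 0) [+x clear] — {top}
2. side_panel@(0, -1, 0) [+x clear] — {side_panel, top}
3. shelf@(1, 1, 0) — no placed neighbour ⇒ disconnected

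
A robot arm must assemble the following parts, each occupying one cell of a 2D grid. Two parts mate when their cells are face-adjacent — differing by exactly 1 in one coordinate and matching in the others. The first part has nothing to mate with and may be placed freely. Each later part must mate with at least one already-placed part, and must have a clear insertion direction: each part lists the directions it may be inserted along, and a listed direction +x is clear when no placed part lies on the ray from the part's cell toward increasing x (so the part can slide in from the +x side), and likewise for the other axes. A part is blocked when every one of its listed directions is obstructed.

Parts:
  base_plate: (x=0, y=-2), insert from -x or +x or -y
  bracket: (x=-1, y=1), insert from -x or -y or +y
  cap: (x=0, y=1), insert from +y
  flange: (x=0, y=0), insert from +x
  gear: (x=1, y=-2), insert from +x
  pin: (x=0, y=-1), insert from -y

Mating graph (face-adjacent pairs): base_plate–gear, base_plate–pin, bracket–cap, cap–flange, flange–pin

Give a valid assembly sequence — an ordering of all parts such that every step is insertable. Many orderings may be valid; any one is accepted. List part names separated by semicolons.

1. bracket@(-1, 1) [-x clear] — {bracket}
2. cap@(0, 1) [+y clear] — {bracket, cap}
3. flange@(0, 0) [+x clear] — {bracket, cap, flange}
4. pin@(0, -1) [-y clear] — {bracket, cap, flange, pin}
5. base_plate@(0, -2) [-x clear] — {base_plate, bracket, cap, flange, pin}
6. gear@(1, -2) [+x clear] — {base_plate, bracket, cap, flange, gear, pin}

bracket; cap; flange; pin; base_plate; gear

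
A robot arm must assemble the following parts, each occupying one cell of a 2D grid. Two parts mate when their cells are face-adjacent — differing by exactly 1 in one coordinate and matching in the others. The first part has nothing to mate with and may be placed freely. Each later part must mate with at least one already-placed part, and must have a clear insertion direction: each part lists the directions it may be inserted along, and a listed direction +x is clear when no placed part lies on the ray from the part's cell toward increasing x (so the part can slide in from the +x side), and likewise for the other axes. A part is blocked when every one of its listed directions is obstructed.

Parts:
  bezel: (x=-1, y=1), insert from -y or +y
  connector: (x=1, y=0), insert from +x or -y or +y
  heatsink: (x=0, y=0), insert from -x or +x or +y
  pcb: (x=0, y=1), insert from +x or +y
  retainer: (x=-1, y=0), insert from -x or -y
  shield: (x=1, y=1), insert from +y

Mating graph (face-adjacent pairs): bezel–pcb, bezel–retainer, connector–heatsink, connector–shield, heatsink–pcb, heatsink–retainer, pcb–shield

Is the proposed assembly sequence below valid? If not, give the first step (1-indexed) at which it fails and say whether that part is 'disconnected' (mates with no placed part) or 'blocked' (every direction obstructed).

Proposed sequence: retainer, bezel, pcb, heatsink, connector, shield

1. retainer@(-1, 0) [-x clear] — {retainer}
2. bezel@(-1, 1) [+y clear] — {bezel, retainer}
3. pcb@(0, 1) [+x clear] — {bezel, pcb, retainer}
4. heatsink@(0, 0) [+x clear] — {bezel, heatsink, pcb, retainer}
5. connector@(1, 0) [+x clear] — {bezel, connector, heatsink, pcb, retainer}
6. shield@(1, 1) [+y clear] — {bezel, connector, heatsink, pcb, retainer, shield}

Valid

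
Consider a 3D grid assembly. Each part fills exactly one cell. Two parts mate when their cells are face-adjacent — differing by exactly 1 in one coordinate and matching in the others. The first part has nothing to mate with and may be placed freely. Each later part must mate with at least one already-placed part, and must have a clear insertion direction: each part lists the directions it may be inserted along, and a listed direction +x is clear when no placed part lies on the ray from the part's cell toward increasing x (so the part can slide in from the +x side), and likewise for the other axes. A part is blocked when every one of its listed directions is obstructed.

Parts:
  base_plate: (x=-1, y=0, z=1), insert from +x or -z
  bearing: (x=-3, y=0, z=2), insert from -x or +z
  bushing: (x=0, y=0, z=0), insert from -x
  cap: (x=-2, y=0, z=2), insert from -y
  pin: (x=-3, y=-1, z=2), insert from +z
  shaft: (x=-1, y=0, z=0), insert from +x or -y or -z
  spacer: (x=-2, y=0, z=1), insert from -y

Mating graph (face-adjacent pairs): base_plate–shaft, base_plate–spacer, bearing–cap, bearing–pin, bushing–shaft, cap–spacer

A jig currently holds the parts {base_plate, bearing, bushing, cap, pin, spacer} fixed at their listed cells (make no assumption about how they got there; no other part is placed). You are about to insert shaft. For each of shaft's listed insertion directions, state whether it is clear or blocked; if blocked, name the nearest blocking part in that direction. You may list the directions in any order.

+x: nearest on ray is bushing@(0, 0, 0) ⇒ blocked
-y: ray from shaft(-1, 0, 0) has no placed part ⇒ clear
-z: ray from shaft(-1, 0, 0) has no placed part ⇒ clear

+x: blocked by bushing; -y: clear; -z: clear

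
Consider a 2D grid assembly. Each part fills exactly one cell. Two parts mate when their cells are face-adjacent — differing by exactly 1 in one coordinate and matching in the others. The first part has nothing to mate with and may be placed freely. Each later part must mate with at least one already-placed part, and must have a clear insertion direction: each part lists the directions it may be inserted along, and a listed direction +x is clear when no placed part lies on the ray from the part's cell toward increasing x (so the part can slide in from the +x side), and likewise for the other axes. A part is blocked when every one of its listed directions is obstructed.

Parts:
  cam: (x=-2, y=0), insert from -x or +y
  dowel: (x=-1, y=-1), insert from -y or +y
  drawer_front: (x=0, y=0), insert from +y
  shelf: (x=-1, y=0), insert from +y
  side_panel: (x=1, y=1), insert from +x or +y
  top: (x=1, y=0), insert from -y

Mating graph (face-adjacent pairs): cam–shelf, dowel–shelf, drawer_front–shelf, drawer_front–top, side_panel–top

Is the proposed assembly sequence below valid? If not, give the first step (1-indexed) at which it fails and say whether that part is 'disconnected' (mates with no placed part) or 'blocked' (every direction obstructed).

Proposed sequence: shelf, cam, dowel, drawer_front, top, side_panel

1. shelf@(-1, 0) [+y clear] — {shelf}
2. cam@(-2, 0) [-x clear] — {cam, shelf}
3. dowel@(-1, -1) [-y clear] — {cam, dowel, shelf}
4. drawer_front@(0, 0) [+y clear] — {cam, dowel, drawer_front, shelf}
5. top@(1, 0) [-y clear] — {cam, dowel, drawer_front, shelf, top}
6. side_panel@(1, 1) [+x clear] — {cam, dowel, drawer_front, shelf, side_panel, top}

Valid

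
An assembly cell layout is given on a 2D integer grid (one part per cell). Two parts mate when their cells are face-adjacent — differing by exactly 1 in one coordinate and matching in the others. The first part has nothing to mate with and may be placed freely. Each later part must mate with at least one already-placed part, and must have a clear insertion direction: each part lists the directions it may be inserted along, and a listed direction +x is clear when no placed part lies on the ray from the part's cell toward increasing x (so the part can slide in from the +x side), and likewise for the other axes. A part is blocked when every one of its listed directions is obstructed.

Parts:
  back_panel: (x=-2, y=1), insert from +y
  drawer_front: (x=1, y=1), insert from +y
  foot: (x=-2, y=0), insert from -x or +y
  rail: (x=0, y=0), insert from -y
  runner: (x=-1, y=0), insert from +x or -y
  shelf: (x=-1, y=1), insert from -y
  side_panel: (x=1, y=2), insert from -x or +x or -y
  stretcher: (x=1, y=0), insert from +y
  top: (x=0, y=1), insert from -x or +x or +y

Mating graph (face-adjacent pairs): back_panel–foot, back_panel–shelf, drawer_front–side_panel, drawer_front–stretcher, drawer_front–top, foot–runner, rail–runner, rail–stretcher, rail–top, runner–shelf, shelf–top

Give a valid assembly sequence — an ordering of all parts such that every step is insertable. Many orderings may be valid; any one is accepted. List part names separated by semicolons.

1. back_panel@(-2, 1) [+y clear] — {back_panel}
2. foot@(-2, 0) [-x clear] — {back_panel, foot}
3. shelf@(-1, 1) [-y clear] — {back_panel, foot, shelf}
4. runner@(-1, 0) [+x clear] — {back_panel, foot, runner, shelf}
5. rail@(0, 0) [-y clear] — {back_panel, foot, rail, runner, shelf}
6. stretcher@(1, 0) [+y clear] — {back_panel, foot, rail, runner, shelf, stretcher}
7. top@(0, 1) [+x clear] — {back_panel, foot, rail, runner, shelf, stretcher, top}
8. drawer_front@(1, 1) [+y clear] — {back_panel, drawer_front, foot, rail, runner, shelf, stretcher, top}
9. side_panel@(1, 2) [-x clear] — {back_panel, drawer_front, foot, rail, runner, shelf, side_panel, stretcher, top}

back_panel; foot; shelf; runner; rail; stretcher; top; drawer_front; side_panel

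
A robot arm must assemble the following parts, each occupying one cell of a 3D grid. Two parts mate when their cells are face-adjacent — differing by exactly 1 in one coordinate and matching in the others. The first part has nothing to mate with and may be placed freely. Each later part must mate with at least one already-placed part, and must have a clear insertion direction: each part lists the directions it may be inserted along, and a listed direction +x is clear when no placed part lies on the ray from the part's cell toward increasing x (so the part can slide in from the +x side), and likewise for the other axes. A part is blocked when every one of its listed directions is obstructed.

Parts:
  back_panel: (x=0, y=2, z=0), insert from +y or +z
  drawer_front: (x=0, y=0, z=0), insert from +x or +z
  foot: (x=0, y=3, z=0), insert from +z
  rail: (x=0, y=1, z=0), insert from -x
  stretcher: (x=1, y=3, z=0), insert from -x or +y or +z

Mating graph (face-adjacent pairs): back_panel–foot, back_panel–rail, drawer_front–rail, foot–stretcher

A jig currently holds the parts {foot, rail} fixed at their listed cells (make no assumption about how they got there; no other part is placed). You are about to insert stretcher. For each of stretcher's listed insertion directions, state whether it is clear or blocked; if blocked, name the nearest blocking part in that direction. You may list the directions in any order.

+y: clear; +z: clear; -x: blocked by foot

-x: nearest on ray is foot@(0, 3, 0) ⇒ blocked
+y: ray from stretcher(1, 3, 0) has no placed part ⇒ clear
+z: ray from stretcher(1, 3, 0) has no placed part ⇒ clear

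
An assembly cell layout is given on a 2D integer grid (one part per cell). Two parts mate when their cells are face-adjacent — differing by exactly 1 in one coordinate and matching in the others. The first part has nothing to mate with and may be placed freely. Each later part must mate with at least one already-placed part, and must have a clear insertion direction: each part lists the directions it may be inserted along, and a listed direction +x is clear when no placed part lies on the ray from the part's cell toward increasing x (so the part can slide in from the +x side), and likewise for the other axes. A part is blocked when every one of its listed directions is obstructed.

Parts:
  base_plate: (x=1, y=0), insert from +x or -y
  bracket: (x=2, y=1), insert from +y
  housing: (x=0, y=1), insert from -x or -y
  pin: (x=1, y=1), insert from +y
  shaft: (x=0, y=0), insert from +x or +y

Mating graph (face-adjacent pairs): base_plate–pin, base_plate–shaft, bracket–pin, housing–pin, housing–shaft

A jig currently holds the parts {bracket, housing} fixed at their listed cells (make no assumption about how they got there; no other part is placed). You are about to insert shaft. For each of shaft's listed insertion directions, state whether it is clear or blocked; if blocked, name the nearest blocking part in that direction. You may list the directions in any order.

+x: clear; +y: blocked by housing

+x: ray from shaft(0, 0) has no placed part ⇒ clear
+y: nearest on ray is housing@(0, 1) ⇒ blocked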